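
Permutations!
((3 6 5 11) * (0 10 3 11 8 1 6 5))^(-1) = ((11)(0 10 3 5 8 1 6))^(-1) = (11)(0 6 1 8 5 3 10)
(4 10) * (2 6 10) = (2 6 10 4) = [0, 1, 6, 3, 2, 5, 10, 7, 8, 9, 4]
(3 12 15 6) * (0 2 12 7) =(0 2 12 15 6 3 7) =[2, 1, 12, 7, 4, 5, 3, 0, 8, 9, 10, 11, 15, 13, 14, 6]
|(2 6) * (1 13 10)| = |(1 13 10)(2 6)| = 6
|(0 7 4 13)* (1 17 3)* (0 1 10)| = |(0 7 4 13 1 17 3 10)| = 8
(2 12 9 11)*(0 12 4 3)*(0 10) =(0 12 9 11 2 4 3 10) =[12, 1, 4, 10, 3, 5, 6, 7, 8, 11, 0, 2, 9]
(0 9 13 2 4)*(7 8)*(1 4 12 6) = (0 9 13 2 12 6 1 4)(7 8) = [9, 4, 12, 3, 0, 5, 1, 8, 7, 13, 10, 11, 6, 2]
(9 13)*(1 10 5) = (1 10 5)(9 13) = [0, 10, 2, 3, 4, 1, 6, 7, 8, 13, 5, 11, 12, 9]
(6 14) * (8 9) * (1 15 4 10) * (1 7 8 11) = (1 15 4 10 7 8 9 11)(6 14) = [0, 15, 2, 3, 10, 5, 14, 8, 9, 11, 7, 1, 12, 13, 6, 4]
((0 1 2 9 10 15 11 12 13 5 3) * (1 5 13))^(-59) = (0 5 3)(1 15 2 11 9 12 10)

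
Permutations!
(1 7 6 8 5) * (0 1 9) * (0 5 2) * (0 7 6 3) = (0 1 6 8 2 7 3)(5 9) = [1, 6, 7, 0, 4, 9, 8, 3, 2, 5]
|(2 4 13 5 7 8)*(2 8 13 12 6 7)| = |(2 4 12 6 7 13 5)| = 7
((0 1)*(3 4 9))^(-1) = ((0 1)(3 4 9))^(-1) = (0 1)(3 9 4)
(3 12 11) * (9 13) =(3 12 11)(9 13) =[0, 1, 2, 12, 4, 5, 6, 7, 8, 13, 10, 3, 11, 9]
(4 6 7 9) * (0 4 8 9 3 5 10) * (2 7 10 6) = [4, 1, 7, 5, 2, 6, 10, 3, 9, 8, 0] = (0 4 2 7 3 5 6 10)(8 9)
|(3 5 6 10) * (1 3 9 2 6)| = 12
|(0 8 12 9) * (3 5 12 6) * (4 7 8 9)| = |(0 9)(3 5 12 4 7 8 6)| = 14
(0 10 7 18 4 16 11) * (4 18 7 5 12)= (18)(0 10 5 12 4 16 11)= [10, 1, 2, 3, 16, 12, 6, 7, 8, 9, 5, 0, 4, 13, 14, 15, 11, 17, 18]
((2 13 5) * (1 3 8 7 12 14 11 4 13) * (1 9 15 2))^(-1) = ((1 3 8 7 12 14 11 4 13 5)(2 9 15))^(-1) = (1 5 13 4 11 14 12 7 8 3)(2 15 9)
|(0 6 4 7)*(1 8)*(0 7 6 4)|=6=|(0 4 6)(1 8)|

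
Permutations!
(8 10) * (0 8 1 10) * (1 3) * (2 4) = (0 8)(1 10 3)(2 4) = [8, 10, 4, 1, 2, 5, 6, 7, 0, 9, 3]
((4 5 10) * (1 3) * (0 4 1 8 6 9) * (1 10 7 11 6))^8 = ((0 4 5 7 11 6 9)(1 3 8))^8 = (0 4 5 7 11 6 9)(1 8 3)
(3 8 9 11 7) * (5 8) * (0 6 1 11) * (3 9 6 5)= (0 5 8 6 1 11 7 9)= [5, 11, 2, 3, 4, 8, 1, 9, 6, 0, 10, 7]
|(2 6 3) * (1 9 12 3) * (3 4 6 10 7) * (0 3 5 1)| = 11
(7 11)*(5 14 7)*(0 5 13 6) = (0 5 14 7 11 13 6) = [5, 1, 2, 3, 4, 14, 0, 11, 8, 9, 10, 13, 12, 6, 7]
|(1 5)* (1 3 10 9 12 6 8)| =|(1 5 3 10 9 12 6 8)| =8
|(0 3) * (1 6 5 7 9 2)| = 6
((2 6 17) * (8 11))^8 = (2 17 6) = ((2 6 17)(8 11))^8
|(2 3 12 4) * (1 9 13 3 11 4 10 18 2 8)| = 11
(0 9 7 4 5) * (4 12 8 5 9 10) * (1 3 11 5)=(0 10 4 9 7 12 8 1 3 11 5)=[10, 3, 2, 11, 9, 0, 6, 12, 1, 7, 4, 5, 8]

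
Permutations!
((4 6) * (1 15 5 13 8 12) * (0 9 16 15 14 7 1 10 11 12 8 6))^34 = ((0 9 16 15 5 13 6 4)(1 14 7)(10 11 12))^34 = (0 16 5 6)(1 14 7)(4 9 15 13)(10 11 12)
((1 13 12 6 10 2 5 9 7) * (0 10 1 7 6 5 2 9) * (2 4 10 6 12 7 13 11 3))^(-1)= ((0 6 1 11 3 2 4 10 9 12 5)(7 13))^(-1)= (0 5 12 9 10 4 2 3 11 1 6)(7 13)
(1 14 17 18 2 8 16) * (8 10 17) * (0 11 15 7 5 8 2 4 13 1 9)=(0 11 15 7 5 8 16 9)(1 14 2 10 17 18 4 13)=[11, 14, 10, 3, 13, 8, 6, 5, 16, 0, 17, 15, 12, 1, 2, 7, 9, 18, 4]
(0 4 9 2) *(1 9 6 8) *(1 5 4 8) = (0 8 5 4 6 1 9 2) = [8, 9, 0, 3, 6, 4, 1, 7, 5, 2]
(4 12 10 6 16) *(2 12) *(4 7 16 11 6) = (2 12 10 4)(6 11)(7 16) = [0, 1, 12, 3, 2, 5, 11, 16, 8, 9, 4, 6, 10, 13, 14, 15, 7]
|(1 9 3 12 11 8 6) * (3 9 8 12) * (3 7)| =|(1 8 6)(3 7)(11 12)| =6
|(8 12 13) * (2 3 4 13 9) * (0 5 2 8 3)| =|(0 5 2)(3 4 13)(8 12 9)| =3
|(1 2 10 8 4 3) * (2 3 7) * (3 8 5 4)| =|(1 8 3)(2 10 5 4 7)| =15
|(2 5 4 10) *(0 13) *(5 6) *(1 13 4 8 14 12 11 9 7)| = 14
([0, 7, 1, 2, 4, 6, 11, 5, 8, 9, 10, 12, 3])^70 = (1 3 11 5)(2 12 6 7)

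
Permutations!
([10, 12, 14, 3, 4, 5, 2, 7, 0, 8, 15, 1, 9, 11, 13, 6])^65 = [14, 10, 12, 3, 4, 5, 1, 7, 2, 6, 13, 0, 15, 8, 9, 11]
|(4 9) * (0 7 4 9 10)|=4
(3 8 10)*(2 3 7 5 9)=[0, 1, 3, 8, 4, 9, 6, 5, 10, 2, 7]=(2 3 8 10 7 5 9)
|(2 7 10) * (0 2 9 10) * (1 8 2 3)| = 6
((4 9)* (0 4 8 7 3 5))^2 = ((0 4 9 8 7 3 5))^2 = (0 9 7 5 4 8 3)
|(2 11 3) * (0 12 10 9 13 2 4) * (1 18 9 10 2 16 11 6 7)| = |(0 12 2 6 7 1 18 9 13 16 11 3 4)| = 13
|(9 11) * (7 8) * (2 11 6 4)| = 10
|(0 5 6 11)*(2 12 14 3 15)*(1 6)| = |(0 5 1 6 11)(2 12 14 3 15)| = 5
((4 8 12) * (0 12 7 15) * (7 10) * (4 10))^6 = (0 12 10 7 15)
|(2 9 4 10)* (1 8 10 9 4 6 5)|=|(1 8 10 2 4 9 6 5)|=8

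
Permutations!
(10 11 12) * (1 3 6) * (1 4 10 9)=[0, 3, 2, 6, 10, 5, 4, 7, 8, 1, 11, 12, 9]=(1 3 6 4 10 11 12 9)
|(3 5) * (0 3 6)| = 4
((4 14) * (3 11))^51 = (3 11)(4 14)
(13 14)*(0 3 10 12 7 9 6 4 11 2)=(0 3 10 12 7 9 6 4 11 2)(13 14)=[3, 1, 0, 10, 11, 5, 4, 9, 8, 6, 12, 2, 7, 14, 13]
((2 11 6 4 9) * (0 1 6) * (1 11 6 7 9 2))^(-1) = (0 11)(1 9 7)(2 4 6)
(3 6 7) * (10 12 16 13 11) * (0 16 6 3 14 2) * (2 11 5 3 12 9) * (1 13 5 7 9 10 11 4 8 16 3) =(0 3 12 6 9 2)(1 13 7 14 4 8 16 5) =[3, 13, 0, 12, 8, 1, 9, 14, 16, 2, 10, 11, 6, 7, 4, 15, 5]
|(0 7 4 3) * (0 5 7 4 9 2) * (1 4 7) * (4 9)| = |(0 7 4 3 5 1 9 2)| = 8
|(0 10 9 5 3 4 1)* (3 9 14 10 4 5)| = |(0 4 1)(3 5 9)(10 14)| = 6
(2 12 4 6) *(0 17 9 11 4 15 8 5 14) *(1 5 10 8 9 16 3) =(0 17 16 3 1 5 14)(2 12 15 9 11 4 6)(8 10) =[17, 5, 12, 1, 6, 14, 2, 7, 10, 11, 8, 4, 15, 13, 0, 9, 3, 16]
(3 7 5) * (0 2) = (0 2)(3 7 5) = [2, 1, 0, 7, 4, 3, 6, 5]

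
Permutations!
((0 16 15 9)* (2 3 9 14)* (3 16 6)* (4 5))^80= (16)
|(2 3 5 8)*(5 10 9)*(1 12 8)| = |(1 12 8 2 3 10 9 5)| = 8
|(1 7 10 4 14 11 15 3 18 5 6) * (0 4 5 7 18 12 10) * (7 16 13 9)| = |(0 4 14 11 15 3 12 10 5 6 1 18 16 13 9 7)| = 16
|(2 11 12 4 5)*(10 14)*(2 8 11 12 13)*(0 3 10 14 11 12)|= |(14)(0 3 10 11 13 2)(4 5 8 12)|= 12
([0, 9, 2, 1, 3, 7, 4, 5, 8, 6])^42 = (1 6 3 9 4)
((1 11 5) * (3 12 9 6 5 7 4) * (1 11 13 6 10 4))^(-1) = (1 7 11 5 6 13)(3 4 10 9 12)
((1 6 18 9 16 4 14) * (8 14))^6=(1 8 16 18)(4 9 6 14)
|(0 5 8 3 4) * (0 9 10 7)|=8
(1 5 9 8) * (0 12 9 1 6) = (0 12 9 8 6)(1 5) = [12, 5, 2, 3, 4, 1, 0, 7, 6, 8, 10, 11, 9]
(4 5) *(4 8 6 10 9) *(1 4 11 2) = [0, 4, 1, 3, 5, 8, 10, 7, 6, 11, 9, 2] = (1 4 5 8 6 10 9 11 2)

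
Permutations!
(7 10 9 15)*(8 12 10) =(7 8 12 10 9 15) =[0, 1, 2, 3, 4, 5, 6, 8, 12, 15, 9, 11, 10, 13, 14, 7]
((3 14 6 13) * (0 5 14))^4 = ((0 5 14 6 13 3))^4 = (0 13 14)(3 6 5)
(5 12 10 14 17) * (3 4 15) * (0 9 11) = (0 9 11)(3 4 15)(5 12 10 14 17) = [9, 1, 2, 4, 15, 12, 6, 7, 8, 11, 14, 0, 10, 13, 17, 3, 16, 5]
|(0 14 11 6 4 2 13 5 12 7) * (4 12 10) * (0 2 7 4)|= |(0 14 11 6 12 4 7 2 13 5 10)|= 11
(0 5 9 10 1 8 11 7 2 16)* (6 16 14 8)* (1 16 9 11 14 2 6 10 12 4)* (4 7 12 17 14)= (0 5 11 12 7 6 9 17 14 8 4 1 10 16)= [5, 10, 2, 3, 1, 11, 9, 6, 4, 17, 16, 12, 7, 13, 8, 15, 0, 14]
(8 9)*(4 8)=[0, 1, 2, 3, 8, 5, 6, 7, 9, 4]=(4 8 9)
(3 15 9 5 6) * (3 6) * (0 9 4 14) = (0 9 5 3 15 4 14) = [9, 1, 2, 15, 14, 3, 6, 7, 8, 5, 10, 11, 12, 13, 0, 4]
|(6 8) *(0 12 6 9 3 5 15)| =8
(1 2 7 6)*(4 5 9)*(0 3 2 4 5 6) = (0 3 2 7)(1 4 6)(5 9) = [3, 4, 7, 2, 6, 9, 1, 0, 8, 5]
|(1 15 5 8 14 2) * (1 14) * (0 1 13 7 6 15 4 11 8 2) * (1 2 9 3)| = |(0 2 14)(1 4 11 8 13 7 6 15 5 9 3)| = 33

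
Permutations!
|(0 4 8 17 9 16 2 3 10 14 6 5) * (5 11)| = |(0 4 8 17 9 16 2 3 10 14 6 11 5)| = 13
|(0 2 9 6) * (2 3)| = |(0 3 2 9 6)| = 5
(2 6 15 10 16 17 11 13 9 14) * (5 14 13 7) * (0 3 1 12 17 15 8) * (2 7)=(0 3 1 12 17 11 2 6 8)(5 14 7)(9 13)(10 16 15)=[3, 12, 6, 1, 4, 14, 8, 5, 0, 13, 16, 2, 17, 9, 7, 10, 15, 11]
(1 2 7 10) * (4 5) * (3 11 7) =(1 2 3 11 7 10)(4 5) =[0, 2, 3, 11, 5, 4, 6, 10, 8, 9, 1, 7]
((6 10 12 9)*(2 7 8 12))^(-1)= (2 10 6 9 12 8 7)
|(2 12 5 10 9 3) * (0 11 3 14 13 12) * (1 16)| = 12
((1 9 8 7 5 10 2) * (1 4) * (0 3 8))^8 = (0 1 2 5 8)(3 9 4 10 7)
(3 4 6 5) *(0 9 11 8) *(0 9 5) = (0 5 3 4 6)(8 9 11) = [5, 1, 2, 4, 6, 3, 0, 7, 9, 11, 10, 8]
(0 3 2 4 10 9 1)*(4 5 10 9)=(0 3 2 5 10 4 9 1)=[3, 0, 5, 2, 9, 10, 6, 7, 8, 1, 4]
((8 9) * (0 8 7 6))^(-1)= ((0 8 9 7 6))^(-1)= (0 6 7 9 8)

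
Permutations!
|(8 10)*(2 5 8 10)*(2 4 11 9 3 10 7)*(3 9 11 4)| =|(11)(2 5 8 3 10 7)| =6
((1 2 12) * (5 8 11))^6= (12)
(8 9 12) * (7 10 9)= [0, 1, 2, 3, 4, 5, 6, 10, 7, 12, 9, 11, 8]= (7 10 9 12 8)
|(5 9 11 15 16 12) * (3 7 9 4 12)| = 6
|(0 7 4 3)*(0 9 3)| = |(0 7 4)(3 9)| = 6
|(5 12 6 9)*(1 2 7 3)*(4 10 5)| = 12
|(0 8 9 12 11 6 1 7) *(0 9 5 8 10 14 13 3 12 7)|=18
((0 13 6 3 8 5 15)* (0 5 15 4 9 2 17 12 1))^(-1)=((0 13 6 3 8 15 5 4 9 2 17 12 1))^(-1)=(0 1 12 17 2 9 4 5 15 8 3 6 13)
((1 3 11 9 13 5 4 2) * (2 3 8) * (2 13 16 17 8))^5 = ((1 2)(3 11 9 16 17 8 13 5 4))^5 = (1 2)(3 8 11 13 9 5 16 4 17)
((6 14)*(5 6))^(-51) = (14)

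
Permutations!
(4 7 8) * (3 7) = [0, 1, 2, 7, 3, 5, 6, 8, 4] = (3 7 8 4)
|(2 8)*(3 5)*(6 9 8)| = 4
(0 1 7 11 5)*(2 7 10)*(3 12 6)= (0 1 10 2 7 11 5)(3 12 6)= [1, 10, 7, 12, 4, 0, 3, 11, 8, 9, 2, 5, 6]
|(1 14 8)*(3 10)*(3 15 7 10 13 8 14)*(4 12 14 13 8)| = |(1 3 8)(4 12 14 13)(7 10 15)| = 12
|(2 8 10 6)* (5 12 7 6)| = |(2 8 10 5 12 7 6)| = 7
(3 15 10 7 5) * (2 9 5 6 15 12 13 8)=(2 9 5 3 12 13 8)(6 15 10 7)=[0, 1, 9, 12, 4, 3, 15, 6, 2, 5, 7, 11, 13, 8, 14, 10]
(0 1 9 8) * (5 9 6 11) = (0 1 6 11 5 9 8) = [1, 6, 2, 3, 4, 9, 11, 7, 0, 8, 10, 5]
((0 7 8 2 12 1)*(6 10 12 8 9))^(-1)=(0 1 12 10 6 9 7)(2 8)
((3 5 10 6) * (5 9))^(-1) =(3 6 10 5 9)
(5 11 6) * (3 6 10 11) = (3 6 5)(10 11) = [0, 1, 2, 6, 4, 3, 5, 7, 8, 9, 11, 10]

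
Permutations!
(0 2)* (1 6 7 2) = (0 1 6 7 2) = [1, 6, 0, 3, 4, 5, 7, 2]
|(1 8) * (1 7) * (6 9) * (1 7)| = 2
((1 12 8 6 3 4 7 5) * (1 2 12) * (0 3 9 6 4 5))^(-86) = (0 5 12 4)(2 8 7 3)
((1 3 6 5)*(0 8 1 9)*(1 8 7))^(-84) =(9)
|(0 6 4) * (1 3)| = 6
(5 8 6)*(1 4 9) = [0, 4, 2, 3, 9, 8, 5, 7, 6, 1] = (1 4 9)(5 8 6)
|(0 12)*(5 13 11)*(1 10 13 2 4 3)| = |(0 12)(1 10 13 11 5 2 4 3)| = 8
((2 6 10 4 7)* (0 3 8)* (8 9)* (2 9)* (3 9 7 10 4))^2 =((0 9 8)(2 6 4 10 3))^2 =(0 8 9)(2 4 3 6 10)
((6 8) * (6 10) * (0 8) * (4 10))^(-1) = ((0 8 4 10 6))^(-1) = (0 6 10 4 8)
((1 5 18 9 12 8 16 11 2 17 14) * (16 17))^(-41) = (1 14 17 8 12 9 18 5)(2 16 11)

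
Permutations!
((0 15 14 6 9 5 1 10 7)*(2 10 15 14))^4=(0 5 10 6 15)(1 7 9 2 14)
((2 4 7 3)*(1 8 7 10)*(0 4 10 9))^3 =(1 3)(2 8)(7 10)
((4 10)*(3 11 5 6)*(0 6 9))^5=(0 9 5 11 3 6)(4 10)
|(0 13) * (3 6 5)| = |(0 13)(3 6 5)| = 6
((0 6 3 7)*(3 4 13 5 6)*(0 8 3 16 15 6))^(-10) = ((0 16 15 6 4 13 5)(3 7 8))^(-10) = (0 4 16 13 15 5 6)(3 8 7)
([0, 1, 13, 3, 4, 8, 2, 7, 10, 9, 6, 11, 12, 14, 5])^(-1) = (2 6 10 8 5 14 13)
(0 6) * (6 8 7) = (0 8 7 6) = [8, 1, 2, 3, 4, 5, 0, 6, 7]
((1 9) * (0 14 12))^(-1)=(0 12 14)(1 9)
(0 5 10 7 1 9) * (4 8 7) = (0 5 10 4 8 7 1 9) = [5, 9, 2, 3, 8, 10, 6, 1, 7, 0, 4]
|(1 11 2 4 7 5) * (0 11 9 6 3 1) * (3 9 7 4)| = 14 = |(0 11 2 3 1 7 5)(6 9)|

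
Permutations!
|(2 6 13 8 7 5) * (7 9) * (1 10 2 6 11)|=|(1 10 2 11)(5 6 13 8 9 7)|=12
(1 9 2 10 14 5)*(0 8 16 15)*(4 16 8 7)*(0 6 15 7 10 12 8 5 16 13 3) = (0 10 14 16 7 4 13 3)(1 9 2 12 8 5)(6 15) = [10, 9, 12, 0, 13, 1, 15, 4, 5, 2, 14, 11, 8, 3, 16, 6, 7]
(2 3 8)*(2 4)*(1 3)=(1 3 8 4 2)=[0, 3, 1, 8, 2, 5, 6, 7, 4]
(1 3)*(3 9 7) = (1 9 7 3) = [0, 9, 2, 1, 4, 5, 6, 3, 8, 7]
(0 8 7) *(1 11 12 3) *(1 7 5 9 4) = [8, 11, 2, 7, 1, 9, 6, 0, 5, 4, 10, 12, 3] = (0 8 5 9 4 1 11 12 3 7)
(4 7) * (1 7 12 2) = (1 7 4 12 2) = [0, 7, 1, 3, 12, 5, 6, 4, 8, 9, 10, 11, 2]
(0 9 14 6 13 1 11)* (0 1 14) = (0 9)(1 11)(6 13 14) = [9, 11, 2, 3, 4, 5, 13, 7, 8, 0, 10, 1, 12, 14, 6]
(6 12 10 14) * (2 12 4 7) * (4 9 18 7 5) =(2 12 10 14 6 9 18 7)(4 5) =[0, 1, 12, 3, 5, 4, 9, 2, 8, 18, 14, 11, 10, 13, 6, 15, 16, 17, 7]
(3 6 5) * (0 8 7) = (0 8 7)(3 6 5) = [8, 1, 2, 6, 4, 3, 5, 0, 7]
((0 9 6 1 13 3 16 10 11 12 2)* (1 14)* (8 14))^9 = ((0 9 6 8 14 1 13 3 16 10 11 12 2))^9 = (0 10 1 9 11 13 6 12 3 8 2 16 14)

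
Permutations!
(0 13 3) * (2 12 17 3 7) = (0 13 7 2 12 17 3) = [13, 1, 12, 0, 4, 5, 6, 2, 8, 9, 10, 11, 17, 7, 14, 15, 16, 3]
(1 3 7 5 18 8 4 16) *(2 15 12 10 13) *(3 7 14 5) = (1 7 3 14 5 18 8 4 16)(2 15 12 10 13) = [0, 7, 15, 14, 16, 18, 6, 3, 4, 9, 13, 11, 10, 2, 5, 12, 1, 17, 8]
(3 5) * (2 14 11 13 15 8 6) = [0, 1, 14, 5, 4, 3, 2, 7, 6, 9, 10, 13, 12, 15, 11, 8] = (2 14 11 13 15 8 6)(3 5)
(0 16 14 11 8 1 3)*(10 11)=(0 16 14 10 11 8 1 3)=[16, 3, 2, 0, 4, 5, 6, 7, 1, 9, 11, 8, 12, 13, 10, 15, 14]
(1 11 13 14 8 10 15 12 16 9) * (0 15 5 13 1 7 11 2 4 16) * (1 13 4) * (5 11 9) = (0 15 12)(1 2)(4 16 5)(7 9)(8 10 11 13 14) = [15, 2, 1, 3, 16, 4, 6, 9, 10, 7, 11, 13, 0, 14, 8, 12, 5]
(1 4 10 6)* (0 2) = [2, 4, 0, 3, 10, 5, 1, 7, 8, 9, 6] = (0 2)(1 4 10 6)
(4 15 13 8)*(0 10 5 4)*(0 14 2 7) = (0 10 5 4 15 13 8 14 2 7) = [10, 1, 7, 3, 15, 4, 6, 0, 14, 9, 5, 11, 12, 8, 2, 13]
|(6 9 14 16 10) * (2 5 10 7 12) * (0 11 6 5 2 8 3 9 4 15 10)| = 7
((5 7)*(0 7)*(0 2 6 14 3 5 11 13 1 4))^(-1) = (0 4 1 13 11 7)(2 5 3 14 6)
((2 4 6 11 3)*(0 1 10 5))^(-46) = (0 10)(1 5)(2 3 11 6 4)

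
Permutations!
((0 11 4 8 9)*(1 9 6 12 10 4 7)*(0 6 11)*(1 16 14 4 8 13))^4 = (1 10 16)(4 6 11)(7 13 12)(8 14 9)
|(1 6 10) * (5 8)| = 6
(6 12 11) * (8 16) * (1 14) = (1 14)(6 12 11)(8 16) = [0, 14, 2, 3, 4, 5, 12, 7, 16, 9, 10, 6, 11, 13, 1, 15, 8]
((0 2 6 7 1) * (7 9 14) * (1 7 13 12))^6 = ((0 2 6 9 14 13 12 1))^6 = (0 12 14 6)(1 13 9 2)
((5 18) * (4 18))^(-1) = (4 5 18)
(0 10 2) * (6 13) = (0 10 2)(6 13) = [10, 1, 0, 3, 4, 5, 13, 7, 8, 9, 2, 11, 12, 6]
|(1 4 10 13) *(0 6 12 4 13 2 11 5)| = 8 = |(0 6 12 4 10 2 11 5)(1 13)|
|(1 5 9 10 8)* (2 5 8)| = 4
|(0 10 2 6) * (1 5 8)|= |(0 10 2 6)(1 5 8)|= 12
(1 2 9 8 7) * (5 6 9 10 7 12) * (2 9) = [0, 9, 10, 3, 4, 6, 2, 1, 12, 8, 7, 11, 5] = (1 9 8 12 5 6 2 10 7)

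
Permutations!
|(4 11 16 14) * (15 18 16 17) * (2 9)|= |(2 9)(4 11 17 15 18 16 14)|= 14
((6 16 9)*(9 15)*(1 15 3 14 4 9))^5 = (1 15)(3 16 6 9 4 14) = ((1 15)(3 14 4 9 6 16))^5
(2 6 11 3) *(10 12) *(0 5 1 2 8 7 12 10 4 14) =(0 5 1 2 6 11 3 8 7 12 4 14) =[5, 2, 6, 8, 14, 1, 11, 12, 7, 9, 10, 3, 4, 13, 0]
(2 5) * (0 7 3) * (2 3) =(0 7 2 5 3) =[7, 1, 5, 0, 4, 3, 6, 2]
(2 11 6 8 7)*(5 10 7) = (2 11 6 8 5 10 7) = [0, 1, 11, 3, 4, 10, 8, 2, 5, 9, 7, 6]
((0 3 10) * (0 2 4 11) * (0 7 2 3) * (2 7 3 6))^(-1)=((2 4 11 3 10 6))^(-1)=(2 6 10 3 11 4)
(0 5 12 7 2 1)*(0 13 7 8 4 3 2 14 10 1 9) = (0 5 12 8 4 3 2 9)(1 13 7 14 10) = [5, 13, 9, 2, 3, 12, 6, 14, 4, 0, 1, 11, 8, 7, 10]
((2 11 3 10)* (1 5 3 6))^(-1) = ((1 5 3 10 2 11 6))^(-1) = (1 6 11 2 10 3 5)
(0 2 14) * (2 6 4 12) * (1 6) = (0 1 6 4 12 2 14) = [1, 6, 14, 3, 12, 5, 4, 7, 8, 9, 10, 11, 2, 13, 0]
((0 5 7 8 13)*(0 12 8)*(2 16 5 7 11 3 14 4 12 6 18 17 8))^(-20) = (18)(2 3)(4 5)(11 12)(14 16)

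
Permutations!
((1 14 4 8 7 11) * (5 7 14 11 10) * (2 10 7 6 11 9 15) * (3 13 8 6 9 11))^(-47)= (1 11)(2 9 10 15 5)(3 13 8 14 4 6)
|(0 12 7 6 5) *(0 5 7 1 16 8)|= 10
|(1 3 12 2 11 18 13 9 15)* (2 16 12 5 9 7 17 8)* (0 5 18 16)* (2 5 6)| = 30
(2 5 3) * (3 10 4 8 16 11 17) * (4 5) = [0, 1, 4, 2, 8, 10, 6, 7, 16, 9, 5, 17, 12, 13, 14, 15, 11, 3] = (2 4 8 16 11 17 3)(5 10)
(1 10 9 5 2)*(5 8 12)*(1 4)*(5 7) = (1 10 9 8 12 7 5 2 4) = [0, 10, 4, 3, 1, 2, 6, 5, 12, 8, 9, 11, 7]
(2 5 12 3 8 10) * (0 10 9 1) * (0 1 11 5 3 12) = (12)(0 10 2 3 8 9 11 5) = [10, 1, 3, 8, 4, 0, 6, 7, 9, 11, 2, 5, 12]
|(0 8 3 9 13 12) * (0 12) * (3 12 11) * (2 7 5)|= |(0 8 12 11 3 9 13)(2 7 5)|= 21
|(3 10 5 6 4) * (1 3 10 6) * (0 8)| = |(0 8)(1 3 6 4 10 5)| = 6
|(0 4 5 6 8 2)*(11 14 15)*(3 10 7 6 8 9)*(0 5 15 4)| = 60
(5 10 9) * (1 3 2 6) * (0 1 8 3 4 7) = (0 1 4 7)(2 6 8 3)(5 10 9) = [1, 4, 6, 2, 7, 10, 8, 0, 3, 5, 9]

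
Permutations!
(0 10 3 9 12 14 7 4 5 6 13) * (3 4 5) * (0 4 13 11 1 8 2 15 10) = (1 8 2 15 10 13 4 3 9 12 14 7 5 6 11) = [0, 8, 15, 9, 3, 6, 11, 5, 2, 12, 13, 1, 14, 4, 7, 10]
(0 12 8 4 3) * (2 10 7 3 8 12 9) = (12)(0 9 2 10 7 3)(4 8) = [9, 1, 10, 0, 8, 5, 6, 3, 4, 2, 7, 11, 12]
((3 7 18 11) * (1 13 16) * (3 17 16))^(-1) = ((1 13 3 7 18 11 17 16))^(-1) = (1 16 17 11 18 7 3 13)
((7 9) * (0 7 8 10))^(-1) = ((0 7 9 8 10))^(-1) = (0 10 8 9 7)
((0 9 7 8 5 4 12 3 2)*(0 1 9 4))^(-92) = ((0 4 12 3 2 1 9 7 8 5))^(-92) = (0 8 9 2 12)(1 3 4 5 7)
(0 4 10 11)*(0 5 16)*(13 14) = (0 4 10 11 5 16)(13 14) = [4, 1, 2, 3, 10, 16, 6, 7, 8, 9, 11, 5, 12, 14, 13, 15, 0]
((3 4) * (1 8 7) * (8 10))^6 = ((1 10 8 7)(3 4))^6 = (1 8)(7 10)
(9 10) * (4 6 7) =[0, 1, 2, 3, 6, 5, 7, 4, 8, 10, 9] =(4 6 7)(9 10)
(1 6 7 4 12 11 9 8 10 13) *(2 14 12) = (1 6 7 4 2 14 12 11 9 8 10 13) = [0, 6, 14, 3, 2, 5, 7, 4, 10, 8, 13, 9, 11, 1, 12]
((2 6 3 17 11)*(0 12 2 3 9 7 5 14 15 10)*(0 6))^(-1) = (0 2 12)(3 11 17)(5 7 9 6 10 15 14)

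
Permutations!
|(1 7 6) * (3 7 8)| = 5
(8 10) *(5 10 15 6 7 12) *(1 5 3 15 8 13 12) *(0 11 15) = [11, 5, 2, 0, 4, 10, 7, 1, 8, 9, 13, 15, 3, 12, 14, 6] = (0 11 15 6 7 1 5 10 13 12 3)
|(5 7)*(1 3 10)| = 6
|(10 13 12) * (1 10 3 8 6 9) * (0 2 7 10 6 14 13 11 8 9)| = |(0 2 7 10 11 8 14 13 12 3 9 1 6)| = 13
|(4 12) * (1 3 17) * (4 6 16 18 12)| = 12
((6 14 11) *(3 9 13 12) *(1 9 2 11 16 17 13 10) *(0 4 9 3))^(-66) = (0 1 6 13 9 2 16)(3 14 12 10 11 17 4)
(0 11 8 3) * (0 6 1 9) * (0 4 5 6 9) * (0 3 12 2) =(0 11 8 12 2)(1 3 9 4 5 6) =[11, 3, 0, 9, 5, 6, 1, 7, 12, 4, 10, 8, 2]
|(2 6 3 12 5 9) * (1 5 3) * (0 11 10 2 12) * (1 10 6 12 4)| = |(0 11 6 10 2 12 3)(1 5 9 4)| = 28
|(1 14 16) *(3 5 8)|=3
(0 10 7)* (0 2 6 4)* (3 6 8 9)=[10, 1, 8, 6, 0, 5, 4, 2, 9, 3, 7]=(0 10 7 2 8 9 3 6 4)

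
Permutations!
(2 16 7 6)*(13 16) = (2 13 16 7 6) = [0, 1, 13, 3, 4, 5, 2, 6, 8, 9, 10, 11, 12, 16, 14, 15, 7]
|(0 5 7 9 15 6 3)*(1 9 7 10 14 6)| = |(0 5 10 14 6 3)(1 9 15)| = 6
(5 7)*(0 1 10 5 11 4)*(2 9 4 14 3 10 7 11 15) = (0 1 7 15 2 9 4)(3 10 5 11 14) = [1, 7, 9, 10, 0, 11, 6, 15, 8, 4, 5, 14, 12, 13, 3, 2]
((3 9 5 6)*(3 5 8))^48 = (9)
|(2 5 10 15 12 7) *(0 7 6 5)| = |(0 7 2)(5 10 15 12 6)| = 15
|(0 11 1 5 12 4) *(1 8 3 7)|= 9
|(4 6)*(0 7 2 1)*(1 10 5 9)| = 14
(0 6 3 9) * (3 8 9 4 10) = (0 6 8 9)(3 4 10) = [6, 1, 2, 4, 10, 5, 8, 7, 9, 0, 3]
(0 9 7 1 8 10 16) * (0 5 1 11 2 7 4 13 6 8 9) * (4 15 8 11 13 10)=(1 9 15 8 4 10 16 5)(2 7 13 6 11)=[0, 9, 7, 3, 10, 1, 11, 13, 4, 15, 16, 2, 12, 6, 14, 8, 5]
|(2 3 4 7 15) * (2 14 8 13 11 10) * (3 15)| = |(2 15 14 8 13 11 10)(3 4 7)| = 21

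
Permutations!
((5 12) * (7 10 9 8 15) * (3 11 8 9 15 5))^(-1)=(3 12 5 8 11)(7 15 10)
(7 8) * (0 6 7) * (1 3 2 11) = (0 6 7 8)(1 3 2 11) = [6, 3, 11, 2, 4, 5, 7, 8, 0, 9, 10, 1]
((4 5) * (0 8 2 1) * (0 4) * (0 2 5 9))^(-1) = ((0 8 5 2 1 4 9))^(-1) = (0 9 4 1 2 5 8)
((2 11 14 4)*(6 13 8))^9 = (2 11 14 4)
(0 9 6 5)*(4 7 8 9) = (0 4 7 8 9 6 5) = [4, 1, 2, 3, 7, 0, 5, 8, 9, 6]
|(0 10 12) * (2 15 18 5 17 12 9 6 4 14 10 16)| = |(0 16 2 15 18 5 17 12)(4 14 10 9 6)| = 40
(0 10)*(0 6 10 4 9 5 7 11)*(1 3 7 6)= [4, 3, 2, 7, 9, 6, 10, 11, 8, 5, 1, 0]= (0 4 9 5 6 10 1 3 7 11)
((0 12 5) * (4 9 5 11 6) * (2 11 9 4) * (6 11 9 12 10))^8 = ((12)(0 10 6 2 9 5))^8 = (12)(0 6 9)(2 5 10)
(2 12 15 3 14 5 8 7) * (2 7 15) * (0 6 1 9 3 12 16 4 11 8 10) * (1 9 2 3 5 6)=(0 1 2 16 4 11 8 15 12 3 14 6 9 5 10)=[1, 2, 16, 14, 11, 10, 9, 7, 15, 5, 0, 8, 3, 13, 6, 12, 4]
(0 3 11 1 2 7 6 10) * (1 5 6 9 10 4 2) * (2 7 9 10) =(0 3 11 5 6 4 7 10)(2 9) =[3, 1, 9, 11, 7, 6, 4, 10, 8, 2, 0, 5]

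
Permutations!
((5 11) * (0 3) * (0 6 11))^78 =((0 3 6 11 5))^78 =(0 11 3 5 6)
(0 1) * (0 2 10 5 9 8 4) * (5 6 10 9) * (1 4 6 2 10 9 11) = [4, 10, 11, 3, 0, 5, 9, 7, 6, 8, 2, 1] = (0 4)(1 10 2 11)(6 9 8)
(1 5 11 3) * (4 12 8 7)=(1 5 11 3)(4 12 8 7)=[0, 5, 2, 1, 12, 11, 6, 4, 7, 9, 10, 3, 8]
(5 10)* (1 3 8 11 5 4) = [0, 3, 2, 8, 1, 10, 6, 7, 11, 9, 4, 5] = (1 3 8 11 5 10 4)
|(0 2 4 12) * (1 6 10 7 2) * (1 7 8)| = |(0 7 2 4 12)(1 6 10 8)| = 20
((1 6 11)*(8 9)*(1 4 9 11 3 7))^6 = (1 3)(4 8)(6 7)(9 11)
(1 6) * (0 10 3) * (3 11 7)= (0 10 11 7 3)(1 6)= [10, 6, 2, 0, 4, 5, 1, 3, 8, 9, 11, 7]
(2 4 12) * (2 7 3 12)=(2 4)(3 12 7)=[0, 1, 4, 12, 2, 5, 6, 3, 8, 9, 10, 11, 7]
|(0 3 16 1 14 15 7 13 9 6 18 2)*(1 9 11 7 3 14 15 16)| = 21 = |(0 14 16 9 6 18 2)(1 15 3)(7 13 11)|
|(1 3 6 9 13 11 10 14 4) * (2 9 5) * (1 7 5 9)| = 12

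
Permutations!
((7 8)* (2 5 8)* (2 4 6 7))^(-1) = ((2 5 8)(4 6 7))^(-1) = (2 8 5)(4 7 6)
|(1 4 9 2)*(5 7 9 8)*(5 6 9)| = |(1 4 8 6 9 2)(5 7)| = 6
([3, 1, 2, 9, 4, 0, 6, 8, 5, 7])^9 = (0 7)(3 8)(5 9)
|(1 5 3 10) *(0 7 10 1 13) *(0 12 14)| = |(0 7 10 13 12 14)(1 5 3)| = 6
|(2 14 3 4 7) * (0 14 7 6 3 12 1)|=12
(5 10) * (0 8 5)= (0 8 5 10)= [8, 1, 2, 3, 4, 10, 6, 7, 5, 9, 0]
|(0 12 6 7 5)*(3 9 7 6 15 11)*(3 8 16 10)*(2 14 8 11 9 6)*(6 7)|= 13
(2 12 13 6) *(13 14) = [0, 1, 12, 3, 4, 5, 2, 7, 8, 9, 10, 11, 14, 6, 13] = (2 12 14 13 6)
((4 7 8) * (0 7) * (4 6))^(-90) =(8)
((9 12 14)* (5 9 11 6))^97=((5 9 12 14 11 6))^97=(5 9 12 14 11 6)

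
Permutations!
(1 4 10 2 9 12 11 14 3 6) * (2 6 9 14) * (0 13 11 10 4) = (0 13 11 2 14 3 9 12 10 6 1) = [13, 0, 14, 9, 4, 5, 1, 7, 8, 12, 6, 2, 10, 11, 3]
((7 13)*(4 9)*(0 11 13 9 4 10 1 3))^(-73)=(0 3 1 10 9 7 13 11)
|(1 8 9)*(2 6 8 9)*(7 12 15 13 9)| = 6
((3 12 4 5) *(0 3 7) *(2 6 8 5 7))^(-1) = (0 7 4 12 3)(2 5 8 6)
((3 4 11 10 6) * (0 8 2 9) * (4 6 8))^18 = ((0 4 11 10 8 2 9)(3 6))^18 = (0 8 4 2 11 9 10)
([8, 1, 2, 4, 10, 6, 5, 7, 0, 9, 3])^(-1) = [8, 1, 2, 10, 3, 6, 5, 7, 0, 9, 4]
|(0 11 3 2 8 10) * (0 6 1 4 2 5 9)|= |(0 11 3 5 9)(1 4 2 8 10 6)|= 30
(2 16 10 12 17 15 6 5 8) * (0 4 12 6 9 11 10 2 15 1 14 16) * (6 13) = (0 4 12 17 1 14 16 2)(5 8 15 9 11 10 13 6) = [4, 14, 0, 3, 12, 8, 5, 7, 15, 11, 13, 10, 17, 6, 16, 9, 2, 1]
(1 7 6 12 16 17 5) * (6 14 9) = (1 7 14 9 6 12 16 17 5) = [0, 7, 2, 3, 4, 1, 12, 14, 8, 6, 10, 11, 16, 13, 9, 15, 17, 5]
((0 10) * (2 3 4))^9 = (0 10)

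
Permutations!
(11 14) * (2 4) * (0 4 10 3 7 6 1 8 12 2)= [4, 8, 10, 7, 0, 5, 1, 6, 12, 9, 3, 14, 2, 13, 11]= (0 4)(1 8 12 2 10 3 7 6)(11 14)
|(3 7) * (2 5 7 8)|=|(2 5 7 3 8)|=5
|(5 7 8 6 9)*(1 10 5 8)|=|(1 10 5 7)(6 9 8)|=12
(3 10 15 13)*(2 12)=[0, 1, 12, 10, 4, 5, 6, 7, 8, 9, 15, 11, 2, 3, 14, 13]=(2 12)(3 10 15 13)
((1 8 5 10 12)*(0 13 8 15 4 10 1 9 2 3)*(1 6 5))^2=(0 8 15 10 9 3 13 1 4 12 2)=((0 13 8 1 15 4 10 12 9 2 3)(5 6))^2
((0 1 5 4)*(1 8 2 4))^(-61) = ((0 8 2 4)(1 5))^(-61) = (0 4 2 8)(1 5)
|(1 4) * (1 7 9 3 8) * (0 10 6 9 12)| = |(0 10 6 9 3 8 1 4 7 12)| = 10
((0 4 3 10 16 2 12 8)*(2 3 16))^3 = ((0 4 16 3 10 2 12 8))^3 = (0 3 12 4 10 8 16 2)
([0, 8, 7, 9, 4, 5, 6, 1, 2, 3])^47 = (1 7 2 8)(3 9)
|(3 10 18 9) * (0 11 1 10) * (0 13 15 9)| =|(0 11 1 10 18)(3 13 15 9)| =20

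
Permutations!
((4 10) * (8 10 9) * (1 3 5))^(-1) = (1 5 3)(4 10 8 9)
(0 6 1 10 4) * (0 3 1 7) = (0 6 7)(1 10 4 3) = [6, 10, 2, 1, 3, 5, 7, 0, 8, 9, 4]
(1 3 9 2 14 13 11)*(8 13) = (1 3 9 2 14 8 13 11) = [0, 3, 14, 9, 4, 5, 6, 7, 13, 2, 10, 1, 12, 11, 8]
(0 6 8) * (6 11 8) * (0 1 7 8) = (0 11)(1 7 8) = [11, 7, 2, 3, 4, 5, 6, 8, 1, 9, 10, 0]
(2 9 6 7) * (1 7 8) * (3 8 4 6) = [0, 7, 9, 8, 6, 5, 4, 2, 1, 3] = (1 7 2 9 3 8)(4 6)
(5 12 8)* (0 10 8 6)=(0 10 8 5 12 6)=[10, 1, 2, 3, 4, 12, 0, 7, 5, 9, 8, 11, 6]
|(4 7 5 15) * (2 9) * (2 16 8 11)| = |(2 9 16 8 11)(4 7 5 15)| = 20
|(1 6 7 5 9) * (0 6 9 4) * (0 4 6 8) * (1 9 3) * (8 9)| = 6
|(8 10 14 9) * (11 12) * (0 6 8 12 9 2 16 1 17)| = 9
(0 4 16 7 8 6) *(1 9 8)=[4, 9, 2, 3, 16, 5, 0, 1, 6, 8, 10, 11, 12, 13, 14, 15, 7]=(0 4 16 7 1 9 8 6)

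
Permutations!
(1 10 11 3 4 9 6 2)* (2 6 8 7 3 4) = (1 10 11 4 9 8 7 3 2) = [0, 10, 1, 2, 9, 5, 6, 3, 7, 8, 11, 4]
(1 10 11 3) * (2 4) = [0, 10, 4, 1, 2, 5, 6, 7, 8, 9, 11, 3] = (1 10 11 3)(2 4)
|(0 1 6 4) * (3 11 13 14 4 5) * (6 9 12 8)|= 12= |(0 1 9 12 8 6 5 3 11 13 14 4)|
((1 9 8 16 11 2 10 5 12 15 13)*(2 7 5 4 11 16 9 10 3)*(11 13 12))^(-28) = (16)(5 7 11)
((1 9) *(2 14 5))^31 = (1 9)(2 14 5)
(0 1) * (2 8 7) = [1, 0, 8, 3, 4, 5, 6, 2, 7] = (0 1)(2 8 7)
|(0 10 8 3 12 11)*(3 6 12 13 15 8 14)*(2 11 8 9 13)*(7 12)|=|(0 10 14 3 2 11)(6 7 12 8)(9 13 15)|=12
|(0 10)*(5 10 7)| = |(0 7 5 10)| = 4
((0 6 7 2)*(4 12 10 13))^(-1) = (0 2 7 6)(4 13 10 12) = ((0 6 7 2)(4 12 10 13))^(-1)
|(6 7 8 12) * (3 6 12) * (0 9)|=4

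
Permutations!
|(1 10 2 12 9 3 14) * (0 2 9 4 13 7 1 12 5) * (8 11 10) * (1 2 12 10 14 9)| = 70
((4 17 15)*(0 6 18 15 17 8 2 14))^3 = ((0 6 18 15 4 8 2 14))^3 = (0 15 2 6 4 14 18 8)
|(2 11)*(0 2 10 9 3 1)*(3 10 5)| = 6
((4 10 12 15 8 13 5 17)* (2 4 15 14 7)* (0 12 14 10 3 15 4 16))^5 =(0 2 14 12 16 7 10)(3 17 13 15 4 5 8)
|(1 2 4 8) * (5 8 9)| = |(1 2 4 9 5 8)| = 6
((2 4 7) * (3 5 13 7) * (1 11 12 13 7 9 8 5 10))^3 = (1 13 5 4)(2 10 12 8)(3 11 9 7)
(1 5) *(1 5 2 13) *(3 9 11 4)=(1 2 13)(3 9 11 4)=[0, 2, 13, 9, 3, 5, 6, 7, 8, 11, 10, 4, 12, 1]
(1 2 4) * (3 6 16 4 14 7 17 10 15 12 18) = (1 2 14 7 17 10 15 12 18 3 6 16 4) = [0, 2, 14, 6, 1, 5, 16, 17, 8, 9, 15, 11, 18, 13, 7, 12, 4, 10, 3]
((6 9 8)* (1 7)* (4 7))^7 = ((1 4 7)(6 9 8))^7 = (1 4 7)(6 9 8)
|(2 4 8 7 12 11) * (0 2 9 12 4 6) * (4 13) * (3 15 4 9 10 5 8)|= 24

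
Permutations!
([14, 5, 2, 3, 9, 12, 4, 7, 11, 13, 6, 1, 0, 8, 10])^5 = (0 9 5 6 11 14 13 12 4 1 10 8)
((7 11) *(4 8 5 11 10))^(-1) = (4 10 7 11 5 8)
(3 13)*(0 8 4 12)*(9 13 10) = (0 8 4 12)(3 10 9 13) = [8, 1, 2, 10, 12, 5, 6, 7, 4, 13, 9, 11, 0, 3]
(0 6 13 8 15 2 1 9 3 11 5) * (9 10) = (0 6 13 8 15 2 1 10 9 3 11 5) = [6, 10, 1, 11, 4, 0, 13, 7, 15, 3, 9, 5, 12, 8, 14, 2]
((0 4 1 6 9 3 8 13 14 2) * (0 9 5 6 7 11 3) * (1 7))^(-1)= ((0 4 7 11 3 8 13 14 2 9)(5 6))^(-1)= (0 9 2 14 13 8 3 11 7 4)(5 6)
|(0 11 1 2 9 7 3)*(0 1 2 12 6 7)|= |(0 11 2 9)(1 12 6 7 3)|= 20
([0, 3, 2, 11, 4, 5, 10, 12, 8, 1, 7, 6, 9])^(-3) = [0, 7, 2, 12, 4, 5, 1, 11, 8, 10, 3, 9, 6]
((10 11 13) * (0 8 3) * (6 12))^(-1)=((0 8 3)(6 12)(10 11 13))^(-1)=(0 3 8)(6 12)(10 13 11)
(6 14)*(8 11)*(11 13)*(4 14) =(4 14 6)(8 13 11) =[0, 1, 2, 3, 14, 5, 4, 7, 13, 9, 10, 8, 12, 11, 6]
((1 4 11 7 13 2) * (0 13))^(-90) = ((0 13 2 1 4 11 7))^(-90) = (0 13 2 1 4 11 7)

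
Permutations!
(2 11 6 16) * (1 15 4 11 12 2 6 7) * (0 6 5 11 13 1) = (0 6 16 5 11 7)(1 15 4 13)(2 12) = [6, 15, 12, 3, 13, 11, 16, 0, 8, 9, 10, 7, 2, 1, 14, 4, 5]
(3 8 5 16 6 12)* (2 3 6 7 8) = (2 3)(5 16 7 8)(6 12) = [0, 1, 3, 2, 4, 16, 12, 8, 5, 9, 10, 11, 6, 13, 14, 15, 7]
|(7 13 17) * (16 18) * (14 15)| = |(7 13 17)(14 15)(16 18)| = 6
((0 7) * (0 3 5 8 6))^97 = (0 7 3 5 8 6) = ((0 7 3 5 8 6))^97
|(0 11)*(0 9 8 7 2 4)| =7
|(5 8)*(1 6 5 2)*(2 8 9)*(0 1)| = |(0 1 6 5 9 2)| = 6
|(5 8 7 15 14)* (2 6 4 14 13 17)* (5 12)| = |(2 6 4 14 12 5 8 7 15 13 17)| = 11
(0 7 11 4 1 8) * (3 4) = [7, 8, 2, 4, 1, 5, 6, 11, 0, 9, 10, 3] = (0 7 11 3 4 1 8)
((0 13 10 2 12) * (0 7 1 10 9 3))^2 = ((0 13 9 3)(1 10 2 12 7))^2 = (0 9)(1 2 7 10 12)(3 13)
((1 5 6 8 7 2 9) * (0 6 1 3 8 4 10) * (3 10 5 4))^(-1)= (0 10 9 2 7 8 3 6)(1 5 4)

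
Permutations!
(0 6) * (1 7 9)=(0 6)(1 7 9)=[6, 7, 2, 3, 4, 5, 0, 9, 8, 1]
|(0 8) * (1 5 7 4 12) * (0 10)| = 15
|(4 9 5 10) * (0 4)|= 5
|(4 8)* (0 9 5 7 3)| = 10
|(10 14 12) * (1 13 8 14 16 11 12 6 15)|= 12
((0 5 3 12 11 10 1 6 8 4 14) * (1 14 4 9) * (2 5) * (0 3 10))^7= (0 11 12 3 14 10 5 2)(1 9 8 6)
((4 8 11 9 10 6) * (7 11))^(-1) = (4 6 10 9 11 7 8)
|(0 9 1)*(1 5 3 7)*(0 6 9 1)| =|(0 1 6 9 5 3 7)| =7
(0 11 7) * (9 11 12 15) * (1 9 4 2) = [12, 9, 1, 3, 2, 5, 6, 0, 8, 11, 10, 7, 15, 13, 14, 4] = (0 12 15 4 2 1 9 11 7)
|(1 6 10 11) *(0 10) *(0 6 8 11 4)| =3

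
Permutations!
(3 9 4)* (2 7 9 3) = (2 7 9 4) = [0, 1, 7, 3, 2, 5, 6, 9, 8, 4]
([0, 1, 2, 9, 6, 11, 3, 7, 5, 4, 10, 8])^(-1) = (3 6 4 9)(5 8 11)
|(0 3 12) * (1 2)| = |(0 3 12)(1 2)| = 6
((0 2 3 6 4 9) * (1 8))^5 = (0 9 4 6 3 2)(1 8)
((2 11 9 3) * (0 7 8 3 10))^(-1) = ((0 7 8 3 2 11 9 10))^(-1) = (0 10 9 11 2 3 8 7)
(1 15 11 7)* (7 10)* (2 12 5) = (1 15 11 10 7)(2 12 5) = [0, 15, 12, 3, 4, 2, 6, 1, 8, 9, 7, 10, 5, 13, 14, 11]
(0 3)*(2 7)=(0 3)(2 7)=[3, 1, 7, 0, 4, 5, 6, 2]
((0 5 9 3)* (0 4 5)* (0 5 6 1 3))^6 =((0 5 9)(1 3 4 6))^6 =(9)(1 4)(3 6)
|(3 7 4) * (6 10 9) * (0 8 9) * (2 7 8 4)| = 14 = |(0 4 3 8 9 6 10)(2 7)|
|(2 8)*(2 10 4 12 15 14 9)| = 8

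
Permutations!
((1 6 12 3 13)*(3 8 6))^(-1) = (1 13 3)(6 8 12)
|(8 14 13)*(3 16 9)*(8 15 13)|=6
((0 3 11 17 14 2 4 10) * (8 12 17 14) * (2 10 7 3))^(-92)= (0 3)(2 11)(4 14)(7 10)(8 12 17)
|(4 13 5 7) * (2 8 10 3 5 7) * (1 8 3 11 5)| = 21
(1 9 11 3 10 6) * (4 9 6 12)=(1 6)(3 10 12 4 9 11)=[0, 6, 2, 10, 9, 5, 1, 7, 8, 11, 12, 3, 4]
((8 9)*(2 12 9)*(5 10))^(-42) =(2 9)(8 12)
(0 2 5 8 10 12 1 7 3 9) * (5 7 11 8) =(0 2 7 3 9)(1 11 8 10 12) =[2, 11, 7, 9, 4, 5, 6, 3, 10, 0, 12, 8, 1]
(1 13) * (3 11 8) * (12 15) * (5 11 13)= (1 5 11 8 3 13)(12 15)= [0, 5, 2, 13, 4, 11, 6, 7, 3, 9, 10, 8, 15, 1, 14, 12]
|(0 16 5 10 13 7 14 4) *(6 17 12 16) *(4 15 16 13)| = |(0 6 17 12 13 7 14 15 16 5 10 4)| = 12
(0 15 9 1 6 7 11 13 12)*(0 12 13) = (0 15 9 1 6 7 11) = [15, 6, 2, 3, 4, 5, 7, 11, 8, 1, 10, 0, 12, 13, 14, 9]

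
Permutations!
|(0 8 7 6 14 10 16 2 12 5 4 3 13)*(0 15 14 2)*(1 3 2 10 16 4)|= 15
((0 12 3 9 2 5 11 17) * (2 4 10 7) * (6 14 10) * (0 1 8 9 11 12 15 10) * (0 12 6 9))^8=((0 15 10 7 2 5 6 14 12 3 11 17 1 8)(4 9))^8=(0 12 10 11 2 1 6)(3 7 17 5 8 14 15)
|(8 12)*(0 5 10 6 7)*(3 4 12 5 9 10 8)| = 30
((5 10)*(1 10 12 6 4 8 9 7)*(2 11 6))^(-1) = (1 7 9 8 4 6 11 2 12 5 10)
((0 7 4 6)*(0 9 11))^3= ((0 7 4 6 9 11))^3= (0 6)(4 11)(7 9)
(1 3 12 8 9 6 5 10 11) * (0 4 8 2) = (0 4 8 9 6 5 10 11 1 3 12 2) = [4, 3, 0, 12, 8, 10, 5, 7, 9, 6, 11, 1, 2]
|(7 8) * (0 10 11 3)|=4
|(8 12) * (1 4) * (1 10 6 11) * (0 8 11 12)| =|(0 8)(1 4 10 6 12 11)| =6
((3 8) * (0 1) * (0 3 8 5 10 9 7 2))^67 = (0 5 7 1 10 2 3 9)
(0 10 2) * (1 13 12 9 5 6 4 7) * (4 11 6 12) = [10, 13, 0, 3, 7, 12, 11, 1, 8, 5, 2, 6, 9, 4] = (0 10 2)(1 13 4 7)(5 12 9)(6 11)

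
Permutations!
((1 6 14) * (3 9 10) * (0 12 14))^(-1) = ((0 12 14 1 6)(3 9 10))^(-1) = (0 6 1 14 12)(3 10 9)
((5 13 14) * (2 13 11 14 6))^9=((2 13 6)(5 11 14))^9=(14)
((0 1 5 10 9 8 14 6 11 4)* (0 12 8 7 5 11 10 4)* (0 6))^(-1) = (0 14 8 12 4 5 7 9 10 6 11 1)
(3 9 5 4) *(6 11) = (3 9 5 4)(6 11) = [0, 1, 2, 9, 3, 4, 11, 7, 8, 5, 10, 6]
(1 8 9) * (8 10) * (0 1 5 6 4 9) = (0 1 10 8)(4 9 5 6) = [1, 10, 2, 3, 9, 6, 4, 7, 0, 5, 8]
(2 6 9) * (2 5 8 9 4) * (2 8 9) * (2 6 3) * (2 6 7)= (2 3 6 4 8 7)(5 9)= [0, 1, 3, 6, 8, 9, 4, 2, 7, 5]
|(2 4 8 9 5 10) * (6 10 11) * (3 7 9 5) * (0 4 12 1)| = 30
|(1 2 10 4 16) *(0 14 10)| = 7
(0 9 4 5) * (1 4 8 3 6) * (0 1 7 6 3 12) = (0 9 8 12)(1 4 5)(6 7) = [9, 4, 2, 3, 5, 1, 7, 6, 12, 8, 10, 11, 0]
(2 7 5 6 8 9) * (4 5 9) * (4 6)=(2 7 9)(4 5)(6 8)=[0, 1, 7, 3, 5, 4, 8, 9, 6, 2]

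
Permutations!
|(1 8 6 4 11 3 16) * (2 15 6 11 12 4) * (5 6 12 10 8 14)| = 13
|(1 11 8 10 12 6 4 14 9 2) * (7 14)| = 11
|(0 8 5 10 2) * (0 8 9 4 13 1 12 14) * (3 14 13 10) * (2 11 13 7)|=14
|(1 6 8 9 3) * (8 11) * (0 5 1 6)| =15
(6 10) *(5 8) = (5 8)(6 10) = [0, 1, 2, 3, 4, 8, 10, 7, 5, 9, 6]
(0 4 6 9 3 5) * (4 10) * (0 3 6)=(0 10 4)(3 5)(6 9)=[10, 1, 2, 5, 0, 3, 9, 7, 8, 6, 4]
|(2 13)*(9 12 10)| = 6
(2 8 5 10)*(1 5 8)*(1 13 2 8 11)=(1 5 10 8 11)(2 13)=[0, 5, 13, 3, 4, 10, 6, 7, 11, 9, 8, 1, 12, 2]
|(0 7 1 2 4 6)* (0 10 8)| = |(0 7 1 2 4 6 10 8)| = 8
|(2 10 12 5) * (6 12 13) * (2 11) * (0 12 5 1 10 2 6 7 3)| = |(0 12 1 10 13 7 3)(5 11 6)| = 21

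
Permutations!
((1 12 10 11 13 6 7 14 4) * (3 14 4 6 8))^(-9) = (1 10 13 3 6 4 12 11 8 14 7)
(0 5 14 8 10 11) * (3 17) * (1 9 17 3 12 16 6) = (0 5 14 8 10 11)(1 9 17 12 16 6) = [5, 9, 2, 3, 4, 14, 1, 7, 10, 17, 11, 0, 16, 13, 8, 15, 6, 12]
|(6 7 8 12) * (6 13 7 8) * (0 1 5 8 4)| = 9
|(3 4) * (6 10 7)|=|(3 4)(6 10 7)|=6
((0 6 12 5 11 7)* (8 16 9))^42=(16)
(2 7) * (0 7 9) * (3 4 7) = (0 3 4 7 2 9) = [3, 1, 9, 4, 7, 5, 6, 2, 8, 0]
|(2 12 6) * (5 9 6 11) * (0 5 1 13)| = 9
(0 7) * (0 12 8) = (0 7 12 8) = [7, 1, 2, 3, 4, 5, 6, 12, 0, 9, 10, 11, 8]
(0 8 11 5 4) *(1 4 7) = (0 8 11 5 7 1 4) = [8, 4, 2, 3, 0, 7, 6, 1, 11, 9, 10, 5]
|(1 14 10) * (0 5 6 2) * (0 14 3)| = |(0 5 6 2 14 10 1 3)| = 8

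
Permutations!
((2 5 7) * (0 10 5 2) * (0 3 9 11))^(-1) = ((0 10 5 7 3 9 11))^(-1) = (0 11 9 3 7 5 10)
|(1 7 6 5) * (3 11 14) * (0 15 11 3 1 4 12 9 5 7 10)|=12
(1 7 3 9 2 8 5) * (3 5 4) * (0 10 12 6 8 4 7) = [10, 0, 4, 9, 3, 1, 8, 5, 7, 2, 12, 11, 6] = (0 10 12 6 8 7 5 1)(2 4 3 9)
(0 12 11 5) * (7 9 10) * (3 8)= [12, 1, 2, 8, 4, 0, 6, 9, 3, 10, 7, 5, 11]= (0 12 11 5)(3 8)(7 9 10)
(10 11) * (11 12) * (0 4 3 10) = (0 4 3 10 12 11) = [4, 1, 2, 10, 3, 5, 6, 7, 8, 9, 12, 0, 11]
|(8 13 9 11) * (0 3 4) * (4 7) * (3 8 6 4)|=|(0 8 13 9 11 6 4)(3 7)|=14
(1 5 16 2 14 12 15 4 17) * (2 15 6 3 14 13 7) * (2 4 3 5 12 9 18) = [0, 12, 13, 14, 17, 16, 5, 4, 8, 18, 10, 11, 6, 7, 9, 3, 15, 1, 2] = (1 12 6 5 16 15 3 14 9 18 2 13 7 4 17)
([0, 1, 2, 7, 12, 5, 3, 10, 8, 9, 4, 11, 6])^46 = (3 12 10)(4 7 6)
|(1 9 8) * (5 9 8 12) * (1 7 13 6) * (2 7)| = |(1 8 2 7 13 6)(5 9 12)| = 6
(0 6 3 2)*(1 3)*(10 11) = (0 6 1 3 2)(10 11) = [6, 3, 0, 2, 4, 5, 1, 7, 8, 9, 11, 10]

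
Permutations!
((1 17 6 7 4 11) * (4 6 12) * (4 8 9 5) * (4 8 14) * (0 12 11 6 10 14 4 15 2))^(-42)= (17)(0 6 14)(2 4 10)(7 15 12)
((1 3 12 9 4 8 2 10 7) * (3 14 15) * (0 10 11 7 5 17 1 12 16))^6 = (0 15 17)(1 10 3)(2 8 4 9 12 7 11)(5 16 14)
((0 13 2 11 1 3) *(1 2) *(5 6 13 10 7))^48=(13)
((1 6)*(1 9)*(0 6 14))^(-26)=(0 14 1 9 6)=((0 6 9 1 14))^(-26)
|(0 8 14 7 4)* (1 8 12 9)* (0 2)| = |(0 12 9 1 8 14 7 4 2)| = 9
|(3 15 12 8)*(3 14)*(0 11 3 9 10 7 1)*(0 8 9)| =|(0 11 3 15 12 9 10 7 1 8 14)| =11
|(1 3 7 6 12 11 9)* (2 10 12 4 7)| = |(1 3 2 10 12 11 9)(4 7 6)| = 21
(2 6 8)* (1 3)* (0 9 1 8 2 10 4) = [9, 3, 6, 8, 0, 5, 2, 7, 10, 1, 4] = (0 9 1 3 8 10 4)(2 6)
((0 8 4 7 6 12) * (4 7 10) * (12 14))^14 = ((0 8 7 6 14 12)(4 10))^14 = (0 7 14)(6 12 8)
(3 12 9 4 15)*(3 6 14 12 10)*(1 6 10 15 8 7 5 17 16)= [0, 6, 2, 15, 8, 17, 14, 5, 7, 4, 3, 11, 9, 13, 12, 10, 1, 16]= (1 6 14 12 9 4 8 7 5 17 16)(3 15 10)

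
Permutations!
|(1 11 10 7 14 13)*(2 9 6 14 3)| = |(1 11 10 7 3 2 9 6 14 13)| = 10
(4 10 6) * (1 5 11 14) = (1 5 11 14)(4 10 6) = [0, 5, 2, 3, 10, 11, 4, 7, 8, 9, 6, 14, 12, 13, 1]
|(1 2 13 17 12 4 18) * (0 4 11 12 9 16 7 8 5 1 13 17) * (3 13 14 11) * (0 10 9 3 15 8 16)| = 16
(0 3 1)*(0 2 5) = (0 3 1 2 5) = [3, 2, 5, 1, 4, 0]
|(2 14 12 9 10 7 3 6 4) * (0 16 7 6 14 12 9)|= 11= |(0 16 7 3 14 9 10 6 4 2 12)|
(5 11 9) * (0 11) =[11, 1, 2, 3, 4, 0, 6, 7, 8, 5, 10, 9] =(0 11 9 5)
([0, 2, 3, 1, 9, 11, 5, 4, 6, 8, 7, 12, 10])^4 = (1 2 3)(4 5 7 6 10 8 12 9 11)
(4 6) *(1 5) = [0, 5, 2, 3, 6, 1, 4] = (1 5)(4 6)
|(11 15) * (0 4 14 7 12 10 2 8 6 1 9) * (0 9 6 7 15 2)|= |(0 4 14 15 11 2 8 7 12 10)(1 6)|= 10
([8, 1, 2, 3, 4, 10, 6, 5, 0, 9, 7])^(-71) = (0 8)(5 10 7)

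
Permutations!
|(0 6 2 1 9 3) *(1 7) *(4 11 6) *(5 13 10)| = |(0 4 11 6 2 7 1 9 3)(5 13 10)| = 9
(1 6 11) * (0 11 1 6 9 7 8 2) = (0 11 6 1 9 7 8 2) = [11, 9, 0, 3, 4, 5, 1, 8, 2, 7, 10, 6]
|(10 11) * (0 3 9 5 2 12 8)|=|(0 3 9 5 2 12 8)(10 11)|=14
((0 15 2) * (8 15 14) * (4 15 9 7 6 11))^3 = ((0 14 8 9 7 6 11 4 15 2))^3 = (0 9 11 2 8 6 15 14 7 4)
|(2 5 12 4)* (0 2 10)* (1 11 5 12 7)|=|(0 2 12 4 10)(1 11 5 7)|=20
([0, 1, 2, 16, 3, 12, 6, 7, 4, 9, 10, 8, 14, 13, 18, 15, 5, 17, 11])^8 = (3 4 8 11 18 14 12 5 16)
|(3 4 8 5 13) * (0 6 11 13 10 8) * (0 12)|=|(0 6 11 13 3 4 12)(5 10 8)|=21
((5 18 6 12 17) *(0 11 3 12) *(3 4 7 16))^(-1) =((0 11 4 7 16 3 12 17 5 18 6))^(-1) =(0 6 18 5 17 12 3 16 7 4 11)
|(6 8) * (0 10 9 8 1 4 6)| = |(0 10 9 8)(1 4 6)| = 12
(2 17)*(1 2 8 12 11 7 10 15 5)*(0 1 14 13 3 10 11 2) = (0 1)(2 17 8 12)(3 10 15 5 14 13)(7 11) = [1, 0, 17, 10, 4, 14, 6, 11, 12, 9, 15, 7, 2, 3, 13, 5, 16, 8]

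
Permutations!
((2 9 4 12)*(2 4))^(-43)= (2 9)(4 12)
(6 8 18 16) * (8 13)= (6 13 8 18 16)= [0, 1, 2, 3, 4, 5, 13, 7, 18, 9, 10, 11, 12, 8, 14, 15, 6, 17, 16]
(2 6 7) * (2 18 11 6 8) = (2 8)(6 7 18 11) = [0, 1, 8, 3, 4, 5, 7, 18, 2, 9, 10, 6, 12, 13, 14, 15, 16, 17, 11]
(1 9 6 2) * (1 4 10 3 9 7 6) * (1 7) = [0, 1, 4, 9, 10, 5, 2, 6, 8, 7, 3] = (2 4 10 3 9 7 6)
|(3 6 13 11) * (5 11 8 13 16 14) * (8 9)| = |(3 6 16 14 5 11)(8 13 9)| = 6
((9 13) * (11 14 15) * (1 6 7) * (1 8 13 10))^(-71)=((1 6 7 8 13 9 10)(11 14 15))^(-71)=(1 10 9 13 8 7 6)(11 14 15)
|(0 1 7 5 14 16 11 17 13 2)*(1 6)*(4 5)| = 12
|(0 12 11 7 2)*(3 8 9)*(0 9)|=8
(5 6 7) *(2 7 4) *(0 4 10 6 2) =[4, 1, 7, 3, 0, 2, 10, 5, 8, 9, 6] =(0 4)(2 7 5)(6 10)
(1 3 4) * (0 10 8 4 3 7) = (0 10 8 4 1 7) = [10, 7, 2, 3, 1, 5, 6, 0, 4, 9, 8]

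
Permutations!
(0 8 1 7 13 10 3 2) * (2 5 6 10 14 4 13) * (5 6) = (0 8 1 7 2)(3 6 10)(4 13 14) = [8, 7, 0, 6, 13, 5, 10, 2, 1, 9, 3, 11, 12, 14, 4]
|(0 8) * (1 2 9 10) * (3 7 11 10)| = |(0 8)(1 2 9 3 7 11 10)| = 14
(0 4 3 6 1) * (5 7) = [4, 0, 2, 6, 3, 7, 1, 5] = (0 4 3 6 1)(5 7)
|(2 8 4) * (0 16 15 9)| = |(0 16 15 9)(2 8 4)| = 12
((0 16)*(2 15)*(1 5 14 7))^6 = ((0 16)(1 5 14 7)(2 15))^6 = (16)(1 14)(5 7)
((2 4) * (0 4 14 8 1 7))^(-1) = ((0 4 2 14 8 1 7))^(-1) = (0 7 1 8 14 2 4)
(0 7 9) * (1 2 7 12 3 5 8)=[12, 2, 7, 5, 4, 8, 6, 9, 1, 0, 10, 11, 3]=(0 12 3 5 8 1 2 7 9)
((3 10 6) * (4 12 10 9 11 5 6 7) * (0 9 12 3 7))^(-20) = ((0 9 11 5 6 7 4 3 12 10))^(-20) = (12)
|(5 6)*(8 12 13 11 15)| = 10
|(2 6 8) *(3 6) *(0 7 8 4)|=7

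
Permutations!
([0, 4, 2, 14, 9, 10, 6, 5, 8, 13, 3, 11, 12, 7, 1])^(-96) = [0, 13, 2, 4, 7, 14, 6, 3, 8, 5, 1, 11, 12, 10, 9]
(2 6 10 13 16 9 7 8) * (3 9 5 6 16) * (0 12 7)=(0 12 7 8 2 16 5 6 10 13 3 9)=[12, 1, 16, 9, 4, 6, 10, 8, 2, 0, 13, 11, 7, 3, 14, 15, 5]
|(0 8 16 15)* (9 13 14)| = |(0 8 16 15)(9 13 14)| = 12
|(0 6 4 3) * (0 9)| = 5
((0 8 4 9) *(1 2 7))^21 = ((0 8 4 9)(1 2 7))^21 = (0 8 4 9)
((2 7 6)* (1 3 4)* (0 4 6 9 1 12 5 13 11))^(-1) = (0 11 13 5 12 4)(1 9 7 2 6 3)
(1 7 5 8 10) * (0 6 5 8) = (0 6 5)(1 7 8 10) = [6, 7, 2, 3, 4, 0, 5, 8, 10, 9, 1]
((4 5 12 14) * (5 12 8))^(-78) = ((4 12 14)(5 8))^(-78) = (14)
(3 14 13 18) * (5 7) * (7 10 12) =(3 14 13 18)(5 10 12 7) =[0, 1, 2, 14, 4, 10, 6, 5, 8, 9, 12, 11, 7, 18, 13, 15, 16, 17, 3]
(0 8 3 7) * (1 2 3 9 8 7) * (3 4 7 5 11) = (0 5 11 3 1 2 4 7)(8 9) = [5, 2, 4, 1, 7, 11, 6, 0, 9, 8, 10, 3]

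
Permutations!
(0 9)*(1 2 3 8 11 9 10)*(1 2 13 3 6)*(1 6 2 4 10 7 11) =(0 7 11 9)(1 13 3 8)(4 10) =[7, 13, 2, 8, 10, 5, 6, 11, 1, 0, 4, 9, 12, 3]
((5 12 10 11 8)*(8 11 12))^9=((5 8)(10 12))^9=(5 8)(10 12)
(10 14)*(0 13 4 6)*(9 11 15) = [13, 1, 2, 3, 6, 5, 0, 7, 8, 11, 14, 15, 12, 4, 10, 9] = (0 13 4 6)(9 11 15)(10 14)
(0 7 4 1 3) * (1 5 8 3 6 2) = (0 7 4 5 8 3)(1 6 2) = [7, 6, 1, 0, 5, 8, 2, 4, 3]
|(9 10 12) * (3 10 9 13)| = |(3 10 12 13)| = 4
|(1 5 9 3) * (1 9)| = 2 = |(1 5)(3 9)|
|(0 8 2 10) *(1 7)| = |(0 8 2 10)(1 7)| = 4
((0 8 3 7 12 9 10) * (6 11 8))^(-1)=((0 6 11 8 3 7 12 9 10))^(-1)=(0 10 9 12 7 3 8 11 6)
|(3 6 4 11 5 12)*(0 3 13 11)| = |(0 3 6 4)(5 12 13 11)| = 4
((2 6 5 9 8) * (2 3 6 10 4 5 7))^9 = ((2 10 4 5 9 8 3 6 7))^9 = (10)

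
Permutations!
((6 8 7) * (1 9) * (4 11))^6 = (11) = ((1 9)(4 11)(6 8 7))^6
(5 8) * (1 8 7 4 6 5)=(1 8)(4 6 5 7)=[0, 8, 2, 3, 6, 7, 5, 4, 1]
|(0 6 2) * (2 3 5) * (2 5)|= 4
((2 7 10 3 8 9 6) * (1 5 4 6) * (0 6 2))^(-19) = (0 6)(1 9 8 3 10 7 2 4 5)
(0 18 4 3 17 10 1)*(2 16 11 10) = [18, 0, 16, 17, 3, 5, 6, 7, 8, 9, 1, 10, 12, 13, 14, 15, 11, 2, 4] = (0 18 4 3 17 2 16 11 10 1)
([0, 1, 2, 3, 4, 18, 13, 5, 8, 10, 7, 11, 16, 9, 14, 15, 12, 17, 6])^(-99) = [0, 1, 2, 3, 4, 7, 18, 10, 8, 13, 9, 11, 16, 6, 14, 15, 12, 17, 5]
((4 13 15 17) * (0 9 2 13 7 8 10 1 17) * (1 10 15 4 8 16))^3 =((0 9 2 13 4 7 16 1 17 8 15))^3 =(0 13 16 8 9 4 1 15 2 7 17)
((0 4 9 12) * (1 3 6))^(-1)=(0 12 9 4)(1 6 3)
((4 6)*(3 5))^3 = (3 5)(4 6)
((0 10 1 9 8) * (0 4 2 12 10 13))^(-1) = (0 13)(1 10 12 2 4 8 9) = ((0 13)(1 9 8 4 2 12 10))^(-1)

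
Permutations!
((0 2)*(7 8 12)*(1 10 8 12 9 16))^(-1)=(0 2)(1 16 9 8 10)(7 12)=((0 2)(1 10 8 9 16)(7 12))^(-1)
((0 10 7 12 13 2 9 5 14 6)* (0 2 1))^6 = (2 9 5 14 6)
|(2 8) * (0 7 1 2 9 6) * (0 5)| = 8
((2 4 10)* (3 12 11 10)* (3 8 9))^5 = (2 12 8 10 3 4 11 9)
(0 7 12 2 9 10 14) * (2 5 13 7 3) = (0 3 2 9 10 14)(5 13 7 12) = [3, 1, 9, 2, 4, 13, 6, 12, 8, 10, 14, 11, 5, 7, 0]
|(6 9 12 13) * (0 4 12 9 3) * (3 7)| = 7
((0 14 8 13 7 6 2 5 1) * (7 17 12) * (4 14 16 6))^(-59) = ((0 16 6 2 5 1)(4 14 8 13 17 12 7))^(-59) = (0 16 6 2 5 1)(4 17 14 12 8 7 13)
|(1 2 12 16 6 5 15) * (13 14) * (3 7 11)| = |(1 2 12 16 6 5 15)(3 7 11)(13 14)| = 42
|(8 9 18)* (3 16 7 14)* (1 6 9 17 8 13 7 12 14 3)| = 10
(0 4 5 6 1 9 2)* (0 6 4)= [0, 9, 6, 3, 5, 4, 1, 7, 8, 2]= (1 9 2 6)(4 5)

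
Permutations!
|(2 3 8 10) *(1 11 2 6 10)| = |(1 11 2 3 8)(6 10)| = 10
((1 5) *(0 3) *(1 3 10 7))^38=((0 10 7 1 5 3))^38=(0 7 5)(1 3 10)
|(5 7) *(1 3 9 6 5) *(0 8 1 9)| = |(0 8 1 3)(5 7 9 6)| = 4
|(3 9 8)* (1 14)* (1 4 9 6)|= |(1 14 4 9 8 3 6)|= 7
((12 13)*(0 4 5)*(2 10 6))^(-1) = ((0 4 5)(2 10 6)(12 13))^(-1) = (0 5 4)(2 6 10)(12 13)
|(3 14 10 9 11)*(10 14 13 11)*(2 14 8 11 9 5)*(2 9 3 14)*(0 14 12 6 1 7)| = 24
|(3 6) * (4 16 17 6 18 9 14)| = 8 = |(3 18 9 14 4 16 17 6)|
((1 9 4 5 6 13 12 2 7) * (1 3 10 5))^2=(1 4 9)(2 3 5 13)(6 12 7 10)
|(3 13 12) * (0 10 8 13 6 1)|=|(0 10 8 13 12 3 6 1)|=8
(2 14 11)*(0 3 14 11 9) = (0 3 14 9)(2 11) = [3, 1, 11, 14, 4, 5, 6, 7, 8, 0, 10, 2, 12, 13, 9]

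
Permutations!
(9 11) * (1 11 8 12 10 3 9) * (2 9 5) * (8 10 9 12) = (1 11)(2 12 9 10 3 5) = [0, 11, 12, 5, 4, 2, 6, 7, 8, 10, 3, 1, 9]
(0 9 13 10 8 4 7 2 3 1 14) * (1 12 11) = (0 9 13 10 8 4 7 2 3 12 11 1 14) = [9, 14, 3, 12, 7, 5, 6, 2, 4, 13, 8, 1, 11, 10, 0]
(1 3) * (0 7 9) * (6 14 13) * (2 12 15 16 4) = (0 7 9)(1 3)(2 12 15 16 4)(6 14 13) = [7, 3, 12, 1, 2, 5, 14, 9, 8, 0, 10, 11, 15, 6, 13, 16, 4]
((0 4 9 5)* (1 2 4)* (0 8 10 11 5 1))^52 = (11)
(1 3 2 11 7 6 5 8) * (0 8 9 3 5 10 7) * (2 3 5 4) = (0 8 1 4 2 11)(5 9)(6 10 7) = [8, 4, 11, 3, 2, 9, 10, 6, 1, 5, 7, 0]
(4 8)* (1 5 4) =(1 5 4 8) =[0, 5, 2, 3, 8, 4, 6, 7, 1]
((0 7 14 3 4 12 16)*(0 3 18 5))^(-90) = ((0 7 14 18 5)(3 4 12 16))^(-90) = (18)(3 12)(4 16)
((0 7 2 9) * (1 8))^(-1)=((0 7 2 9)(1 8))^(-1)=(0 9 2 7)(1 8)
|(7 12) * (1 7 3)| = |(1 7 12 3)| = 4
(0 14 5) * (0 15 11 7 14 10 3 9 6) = (0 10 3 9 6)(5 15 11 7 14) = [10, 1, 2, 9, 4, 15, 0, 14, 8, 6, 3, 7, 12, 13, 5, 11]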